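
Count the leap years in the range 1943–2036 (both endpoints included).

24

Multiples of 4 in [1943,2036]: 24.
Of those, multiples of 100: 1 (not leap unless ÷400).
Multiples of 400: 1.
Leap years = 24 − 1 + 1 = 24.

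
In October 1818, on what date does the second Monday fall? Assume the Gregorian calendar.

October 1, 1818 is a Thursday.
The first Monday is therefore October 5 (4 days later).
The second Monday is 5 + 1×7 = October 12.

October 12, 1818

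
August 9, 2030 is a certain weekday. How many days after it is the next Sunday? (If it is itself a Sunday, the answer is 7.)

Aug 9, 2030 is a Friday.
From Friday to the next Sunday is 2 days.

2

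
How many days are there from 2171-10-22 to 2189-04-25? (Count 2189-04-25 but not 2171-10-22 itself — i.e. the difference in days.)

Oct 22, 2171 → Oct 22, 2172: 366 days (Feb 29, 2172 is in that span).
Oct 22, 2172 → Oct 22, 2173: 365 days.
Oct 22, 2173 → Oct 22, 2174: 365 days.
Oct 22, 2174 → Oct 22, 2175: 365 days.
Oct 22, 2175 → Oct 22, 2176: 366 days (Feb 29, 2176 is in that span).
Oct 22, 2176 → Oct 22, 2177: 365 days.
Oct 22, 2177 → Oct 22, 2178: 365 days.
Oct 22, 2178 → Oct 22, 2179: 365 days.
Oct 22, 2179 → Oct 22, 2180: 366 days (Feb 29, 2180 is in that span).
Oct 22, 2180 → Oct 22, 2181: 365 days.
Oct 22, 2181 → Oct 22, 2182: 365 days.
Oct 22, 2182 → Oct 22, 2183: 365 days.
Oct 22, 2183 → Oct 22, 2184: 366 days (Feb 29, 2184 is in that span).
Oct 22, 2184 → Oct 22, 2185: 365 days.
Oct 22, 2185 → Oct 22, 2186: 365 days.
Oct 22, 2186 → Oct 22, 2187: 365 days.
Oct 22, 2187 → Oct 22, 2188: 366 days (Feb 29, 2188 is in that span).
Oct 22, 2188 → Nov 22, 2188: 31 days (October has 31).
Nov 22, 2188 → Dec 22, 2188: 30 days (November has 30).
Dec 22, 2188 → Jan 22, 2189: 31 days (December has 31).
Jan 22, 2189 → Feb 22, 2189: 31 days (January has 31).
Feb 22, 2189 → Mar 22, 2189: 28 days (February has 28).
Mar 22, 2189 → Apr 22, 2189: 31 days (March has 31).
Apr 22, 2189 → Apr 25, 2189: 3 days.
Total: 6395 days.

6395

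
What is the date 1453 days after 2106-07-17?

+365 (one year) → Jul 17, 2107 (1088 left).
+366 (one year; includes Feb 29, 2108) → Jul 17, 2108 (722 left).
+365 (one year) → Jul 17, 2109 (357 left).
Jul has 31 days: +15 → Aug 1, 2109 (342 left).
Aug has 31 days: +31 → Sep 1, 2109 (311 left).
Sep has 30 days: +30 → Oct 1, 2109 (281 left).
Oct has 31 days: +31 → Nov 1, 2109 (250 left).
Nov has 30 days: +30 → Dec 1, 2109 (220 left).
Dec has 31 days: +31 → Jan 1, 2110 (189 left).
Jan has 31 days: +31 → Feb 1, 2110 (158 left).
Feb has 28 days: +28 → Mar 1, 2110 (130 left).
Mar has 31 days: +31 → Apr 1, 2110 (99 left).
Apr has 30 days: +30 → May 1, 2110 (69 left).
May has 31 days: +31 → Jun 1, 2110 (38 left).
Jun has 30 days: +30 → Jul 1, 2110 (8 left).
+8 → Jul 9, 2110.

July 9, 2110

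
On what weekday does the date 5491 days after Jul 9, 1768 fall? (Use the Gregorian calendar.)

Tuesday

Jul 9, 1768 is a Saturday.
5491 mod 7 = 3, so 5491 days after a Saturday is Saturday + 3 = Tuesday.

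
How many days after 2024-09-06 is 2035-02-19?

Sep 6, 2024 → Sep 6, 2025: 365 days.
Sep 6, 2025 → Sep 6, 2026: 365 days.
Sep 6, 2026 → Sep 6, 2027: 365 days.
Sep 6, 2027 → Sep 6, 2028: 366 days (Feb 29, 2028 is in that span).
Sep 6, 2028 → Sep 6, 2029: 365 days.
Sep 6, 2029 → Sep 6, 2030: 365 days.
Sep 6, 2030 → Sep 6, 2031: 365 days.
Sep 6, 2031 → Sep 6, 2032: 366 days (Feb 29, 2032 is in that span).
Sep 6, 2032 → Sep 6, 2033: 365 days.
Sep 6, 2033 → Sep 6, 2034: 365 days.
Sep 6, 2034 → Oct 6, 2034: 30 days (September has 30).
Oct 6, 2034 → Nov 6, 2034: 31 days (October has 31).
Nov 6, 2034 → Dec 6, 2034: 30 days (November has 30).
Dec 6, 2034 → Jan 6, 2035: 31 days (December has 31).
Jan 6, 2035 → Feb 6, 2035: 31 days (January has 31).
Feb 6, 2035 → Feb 19, 2035: 13 days.
Total: 3818 days.

3818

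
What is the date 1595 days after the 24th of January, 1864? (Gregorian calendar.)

+366 (one year; includes Feb 29, 1864) → Jan 24, 1865 (1229 left).
+365 (one year) → Jan 24, 1866 (864 left).
+365 (one year) → Jan 24, 1867 (499 left).
+365 (one year) → Jan 24, 1868 (134 left).
Jan has 31 days: +8 → Feb 1, 1868 (126 left).
Feb has 29 days: +29 → Mar 1, 1868 (97 left).
Mar has 31 days: +31 → Apr 1, 1868 (66 left).
Apr has 30 days: +30 → May 1, 1868 (36 left).
May has 31 days: +31 → Jun 1, 1868 (5 left).
+5 → Jun 6, 1868.

June 6, 1868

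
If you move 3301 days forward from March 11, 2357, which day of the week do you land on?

Friday

Mar 11, 2357 is a Monday.
3301 mod 7 = 4, so 3301 days after a Monday is Monday + 4 = Friday.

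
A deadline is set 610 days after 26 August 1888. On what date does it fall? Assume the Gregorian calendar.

April 28, 1890

+365 (one year) → Aug 26, 1889 (245 left).
Aug has 31 days: +6 → Sep 1, 1889 (239 left).
Sep has 30 days: +30 → Oct 1, 1889 (209 left).
Oct has 31 days: +31 → Nov 1, 1889 (178 left).
Nov has 30 days: +30 → Dec 1, 1889 (148 left).
Dec has 31 days: +31 → Jan 1, 1890 (117 left).
Jan has 31 days: +31 → Feb 1, 1890 (86 left).
Feb has 28 days: +28 → Mar 1, 1890 (58 left).
Mar has 31 days: +31 → Apr 1, 1890 (27 left).
+27 → Apr 28, 1890.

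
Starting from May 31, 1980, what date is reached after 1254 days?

+365 (one year) → May 31, 1981 (889 left).
+365 (one year) → May 31, 1982 (524 left).
+365 (one year) → May 31, 1983 (159 left).
May has 31 days: +1 → Jun 1, 1983 (158 left).
Jun has 30 days: +30 → Jul 1, 1983 (128 left).
Jul has 31 days: +31 → Aug 1, 1983 (97 left).
Aug has 31 days: +31 → Sep 1, 1983 (66 left).
Sep has 30 days: +30 → Oct 1, 1983 (36 left).
Oct has 31 days: +31 → Nov 1, 1983 (5 left).
+5 → Nov 6, 1983.

November 6, 1983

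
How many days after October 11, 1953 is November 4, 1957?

Oct 11, 1953 → Oct 11, 1954: 365 days.
Oct 11, 1954 → Oct 11, 1955: 365 days.
Oct 11, 1955 → Oct 11, 1956: 366 days (Feb 29, 1956 is in that span).
Oct 11, 1956 → Nov 11, 1956: 31 days (October has 31).
Nov 11, 1956 → Dec 11, 1956: 30 days (November has 30).
Dec 11, 1956 → Jan 11, 1957: 31 days (December has 31).
Jan 11, 1957 → Feb 11, 1957: 31 days (January has 31).
Feb 11, 1957 → Mar 11, 1957: 28 days (February has 28).
Mar 11, 1957 → Apr 11, 1957: 31 days (March has 31).
Apr 11, 1957 → May 11, 1957: 30 days (April has 30).
May 11, 1957 → Jun 11, 1957: 31 days (May has 31).
Jun 11, 1957 → Jul 11, 1957: 30 days (June has 30).
Jul 11, 1957 → Aug 11, 1957: 31 days (July has 31).
Aug 11, 1957 → Sep 11, 1957: 31 days (August has 31).
Sep 11, 1957 → Oct 11, 1957: 30 days (September has 30).
Oct 11, 1957 → Nov 4, 1957: 24 days.
Total: 1485 days.

1485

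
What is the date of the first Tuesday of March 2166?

March 4, 2166

March 1, 2166 is a Saturday.
The first Tuesday is therefore March 4 (3 days later).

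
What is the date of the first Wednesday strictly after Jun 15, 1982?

Jun 15, 1982 is a Tuesday.
From Tuesday to the next Wednesday is 1 day.
Jun 15, 1982 + 1 = Jun 16, 1982.

June 16, 1982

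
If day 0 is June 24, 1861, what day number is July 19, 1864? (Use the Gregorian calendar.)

Jun 24, 1861 → Jun 24, 1862: 365 days.
Jun 24, 1862 → Jun 24, 1863: 365 days.
Jun 24, 1863 → Jul 24, 1863: 30 days (June has 30).
Jul 24, 1863 → Aug 24, 1863: 31 days (July has 31).
Aug 24, 1863 → Sep 24, 1863: 31 days (August has 31).
Sep 24, 1863 → Oct 24, 1863: 30 days (September has 30).
Oct 24, 1863 → Nov 24, 1863: 31 days (October has 31).
Nov 24, 1863 → Dec 24, 1863: 30 days (November has 30).
Dec 24, 1863 → Jan 24, 1864: 31 days (December has 31).
Jan 24, 1864 → Feb 24, 1864: 31 days (January has 31).
Feb 24, 1864 → Mar 24, 1864: 29 days (February has 29).
Mar 24, 1864 → Apr 24, 1864: 31 days (March has 31).
Apr 24, 1864 → May 24, 1864: 30 days (April has 30).
May 24, 1864 → Jun 24, 1864: 31 days (May has 31).
Jun 24, 1864 → Jul 19, 1864: 25 days.
Total: 1121 days.

1121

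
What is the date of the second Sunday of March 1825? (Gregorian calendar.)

March 1, 1825 is a Tuesday.
The first Sunday is therefore March 6 (5 days later).
The second Sunday is 6 + 1×7 = March 13.

March 13, 1825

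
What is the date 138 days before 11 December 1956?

−11 → Nov 30, 1956 (end of Nov, 30 days; 127 left).
−30 → Oct 31, 1956 (end of Oct, 31 days; 97 left).
−31 → Sep 30, 1956 (end of Sep, 30 days; 66 left).
−30 → Aug 31, 1956 (end of Aug, 31 days; 36 left).
−31 → Jul 31, 1956 (end of Jul, 31 days; 5 left).
−5 → Jul 26, 1956.

July 26, 1956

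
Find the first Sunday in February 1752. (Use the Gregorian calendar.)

February 1, 1752 is a Tuesday.
The first Sunday is therefore February 6 (5 days later).

February 6, 1752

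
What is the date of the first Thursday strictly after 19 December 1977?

Dec 19, 1977 is a Monday.
From Monday to the next Thursday is 3 days.
Dec 19, 1977 + 3 = Dec 22, 1977.

December 22, 1977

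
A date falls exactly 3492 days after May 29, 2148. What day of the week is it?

Tuesday

May 29, 2148 is a Wednesday.
3492 mod 7 = 6, so 3492 days after a Wednesday is Wednesday + 6 = Tuesday.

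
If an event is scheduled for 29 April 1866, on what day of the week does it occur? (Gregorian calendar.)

Doomsday rule: the anchor day for the 1800s is Friday. For year 66: 66÷12 = 5 r 6, and 6÷4 = 1, so 5+6+1 = 12.
Friday + 12 ≡ Wednesday — that's 1866's doomsday.
In April the doomsday date is Apr 4.
Apr 29 is 25 days after Apr 4; 25 mod 7 = 4, so Wednesday + 4 = Sunday.

Sunday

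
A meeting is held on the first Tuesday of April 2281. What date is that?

April 1, 2281 is a Friday.
The first Tuesday is therefore April 5 (4 days later).

April 5, 2281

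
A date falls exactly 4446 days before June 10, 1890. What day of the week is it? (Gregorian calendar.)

Monday

Jun 10, 1890 is a Tuesday.
4446 mod 7 = 1, so 4446 days before a Tuesday is Tuesday − 1 = Monday.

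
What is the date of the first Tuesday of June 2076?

June 2, 2076

June 1, 2076 is a Monday.
The first Tuesday is therefore June 2 (1 days later).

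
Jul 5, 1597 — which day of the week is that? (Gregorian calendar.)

Saturday

Doomsday rule: the anchor day for the 1500s is Wednesday. For year 97: 97÷12 = 8 r 1, and 1÷4 = 0, so 8+1+0 = 9.
Wednesday + 9 ≡ Friday — that's 1597's doomsday.
In July the doomsday date is Jul 11.
Jul 5 is 6 days before Jul 11; 6 mod 7 = 6, so Friday − 6 = Saturday.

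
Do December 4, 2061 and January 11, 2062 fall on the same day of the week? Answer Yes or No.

From Dec 4, 2061 to Jan 11, 2062 is 38 days.
38 mod 7 = 3, so they are different weekdays.
(Dec 4, 2061 is a Sunday; Jan 11, 2062 is a Wednesday.)

No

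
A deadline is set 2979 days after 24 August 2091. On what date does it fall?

October 20, 2099

+366 (one year; includes Feb 29, 2092) → Aug 24, 2092 (2613 left).
+365 (one year) → Aug 24, 2093 (2248 left).
+365 (one year) → Aug 24, 2094 (1883 left).
+365 (one year) → Aug 24, 2095 (1518 left).
+366 (one year; includes Feb 29, 2096) → Aug 24, 2096 (1152 left).
+365 (one year) → Aug 24, 2097 (787 left).
+365 (one year) → Aug 24, 2098 (422 left).
+365 (one year) → Aug 24, 2099 (57 left).
Aug has 31 days: +8 → Sep 1, 2099 (49 left).
Sep has 30 days: +30 → Oct 1, 2099 (19 left).
+19 → Oct 20, 2099.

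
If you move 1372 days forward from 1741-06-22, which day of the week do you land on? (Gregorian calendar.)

Thursday

Jun 22, 1741 is a Thursday.
1372 mod 7 = 0, so 1372 days after a Thursday is Thursday + 0 = Thursday.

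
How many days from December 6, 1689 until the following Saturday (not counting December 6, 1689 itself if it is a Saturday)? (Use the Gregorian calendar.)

Dec 6, 1689 is a Tuesday.
From Tuesday to the next Saturday is 4 days.

4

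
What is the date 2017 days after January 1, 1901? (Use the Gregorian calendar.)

+365 (one year) → Jan 1, 1902 (1652 left).
+365 (one year) → Jan 1, 1903 (1287 left).
+365 (one year) → Jan 1, 1904 (922 left).
+366 (one year; includes Feb 29, 1904) → Jan 1, 1905 (556 left).
+365 (one year) → Jan 1, 1906 (191 left).
Jan has 31 days: +31 → Feb 1, 1906 (160 left).
Feb has 28 days: +28 → Mar 1, 1906 (132 left).
Mar has 31 days: +31 → Apr 1, 1906 (101 left).
Apr has 30 days: +30 → May 1, 1906 (71 left).
May has 31 days: +31 → Jun 1, 1906 (40 left).
Jun has 30 days: +30 → Jul 1, 1906 (10 left).
+10 → Jul 11, 1906.

July 11, 1906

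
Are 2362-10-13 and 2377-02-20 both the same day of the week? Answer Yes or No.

No

From Oct 13, 2362 to Feb 20, 2377 is 5244 days.
5244 mod 7 = 1, so they are different weekdays.
(Oct 13, 2362 is a Saturday; Feb 20, 2377 is a Sunday.)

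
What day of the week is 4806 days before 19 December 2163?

Dec 19, 2163 is a Monday.
4806 mod 7 = 4, so 4806 days before a Monday is Monday − 4 = Thursday.

Thursday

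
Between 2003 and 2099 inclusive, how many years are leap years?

24

Multiples of 4 in [2003,2099]: 24.
Of those, multiples of 100: 0 (not leap unless ÷400).
Multiples of 400: 0.
Leap years = 24 − 0 + 0 = 24.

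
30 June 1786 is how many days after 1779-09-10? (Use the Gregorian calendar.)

2485

Sep 10, 1779 → Sep 10, 1780: 366 days (Feb 29, 1780 is in that span).
Sep 10, 1780 → Sep 10, 1781: 365 days.
Sep 10, 1781 → Sep 10, 1782: 365 days.
Sep 10, 1782 → Sep 10, 1783: 365 days.
Sep 10, 1783 → Sep 10, 1784: 366 days (Feb 29, 1784 is in that span).
Sep 10, 1784 → Sep 10, 1785: 365 days.
Sep 10, 1785 → Oct 10, 1785: 30 days (September has 30).
Oct 10, 1785 → Nov 10, 1785: 31 days (October has 31).
Nov 10, 1785 → Dec 10, 1785: 30 days (November has 30).
Dec 10, 1785 → Jan 10, 1786: 31 days (December has 31).
Jan 10, 1786 → Feb 10, 1786: 31 days (January has 31).
Feb 10, 1786 → Mar 10, 1786: 28 days (February has 28).
Mar 10, 1786 → Apr 10, 1786: 31 days (March has 31).
Apr 10, 1786 → May 10, 1786: 30 days (April has 30).
May 10, 1786 → Jun 10, 1786: 31 days (May has 31).
Jun 10, 1786 → Jun 30, 1786: 20 days.
Total: 2485 days.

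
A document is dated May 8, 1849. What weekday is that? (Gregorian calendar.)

Doomsday rule: the anchor day for the 1800s is Friday. For year 49: 49÷12 = 4 r 1, and 1÷4 = 0, so 4+1+0 = 5.
Friday + 5 ≡ Wednesday — that's 1849's doomsday.
In May the doomsday date is May 9.
May 8 is 1 day before May 9; 1 mod 7 = 1, so Wednesday − 1 = Tuesday.

Tuesday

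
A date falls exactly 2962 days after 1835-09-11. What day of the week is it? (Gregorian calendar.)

Saturday

First find the weekday of Sep 11, 1835. Doomsday rule: the anchor day for the 1800s is Friday. For year 35: 35÷12 = 2 r 11, and 11÷4 = 2, so 2+11+2 = 15.
Friday + 15 ≡ Saturday — that's 1835's doomsday.
In September the doomsday date is Sep 5.
Sep 11 is 6 days after Sep 5; 6 mod 7 = 6, so Saturday + 6 = Friday.
2962 mod 7 = 1, so 2962 days after a Friday is Friday + 1 = Saturday.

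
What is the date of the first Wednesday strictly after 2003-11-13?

November 19, 2003

Nov 13, 2003 is a Thursday.
From Thursday to the next Wednesday is 6 days.
Nov 13, 2003 + 6 = Nov 19, 2003.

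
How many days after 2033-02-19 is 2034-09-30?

588

Feb 19, 2033 → Feb 19, 2034: 365 days.
Feb 19, 2034 → Mar 19, 2034: 28 days (February has 28).
Mar 19, 2034 → Apr 19, 2034: 31 days (March has 31).
Apr 19, 2034 → May 19, 2034: 30 days (April has 30).
May 19, 2034 → Jun 19, 2034: 31 days (May has 31).
Jun 19, 2034 → Jul 19, 2034: 30 days (June has 30).
Jul 19, 2034 → Aug 19, 2034: 31 days (July has 31).
Aug 19, 2034 → Sep 19, 2034: 31 days (August has 31).
Sep 19, 2034 → Sep 30, 2034: 11 days.
Total: 588 days.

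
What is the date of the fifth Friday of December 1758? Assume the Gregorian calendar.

December 1, 1758 is a Friday.
The first Friday is therefore December 1 (same day).
The fifth Friday is 1 + 4×7 = December 29.

December 29, 1758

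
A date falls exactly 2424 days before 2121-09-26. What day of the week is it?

First find the weekday of Sep 26, 2121. Doomsday rule: the anchor day for the 2100s is Sunday. For year 21: 21÷12 = 1 r 9, and 9÷4 = 2, so 1+9+2 = 12.
Sunday + 12 ≡ Friday — that's 2121's doomsday.
In September the doomsday date is Sep 5.
Sep 26 is 21 days after Sep 5; 21 mod 7 = 0, so Friday + 0 = Friday.
2424 mod 7 = 2, so 2424 days before a Friday is Friday − 2 = Wednesday.

Wednesday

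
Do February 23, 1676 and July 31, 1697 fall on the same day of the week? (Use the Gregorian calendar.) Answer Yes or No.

No

From Feb 23, 1676 to Jul 31, 1697 is 7829 days.
7829 mod 7 = 3, so they are different weekdays.
(Feb 23, 1676 is a Sunday; Jul 31, 1697 is a Wednesday.)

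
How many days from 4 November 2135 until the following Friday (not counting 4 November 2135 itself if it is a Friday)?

7

Nov 4, 2135 is a Friday.
From Friday to the next Friday is 7 days.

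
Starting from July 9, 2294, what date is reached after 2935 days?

July 23, 2302

+365 (one year) → Jul 9, 2295 (2570 left).
+366 (one year; includes Feb 29, 2296) → Jul 9, 2296 (2204 left).
+365 (one year) → Jul 9, 2297 (1839 left).
+365 (one year) → Jul 9, 2298 (1474 left).
+365 (one year) → Jul 9, 2299 (1109 left).
+365 (one year) → Jul 9, 2300 (744 left).
+365 (one year) → Jul 9, 2301 (379 left).
Jul has 31 days: +23 → Aug 1, 2301 (356 left).
Aug has 31 days: +31 → Sep 1, 2301 (325 left).
Sep has 30 days: +30 → Oct 1, 2301 (295 left).
Oct has 31 days: +31 → Nov 1, 2301 (264 left).
Nov has 30 days: +30 → Dec 1, 2301 (234 left).
Dec has 31 days: +31 → Jan 1, 2302 (203 left).
Jan has 31 days: +31 → Feb 1, 2302 (172 left).
Feb has 28 days: +28 → Mar 1, 2302 (144 left).
Mar has 31 days: +31 → Apr 1, 2302 (113 left).
Apr has 30 days: +30 → May 1, 2302 (83 left).
May has 31 days: +31 → Jun 1, 2302 (52 left).
Jun has 30 days: +30 → Jul 1, 2302 (22 left).
+22 → Jul 23, 2302.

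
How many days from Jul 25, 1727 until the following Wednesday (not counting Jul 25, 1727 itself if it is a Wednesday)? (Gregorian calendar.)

Jul 25, 1727 is a Friday.
From Friday to the next Wednesday is 5 days.

5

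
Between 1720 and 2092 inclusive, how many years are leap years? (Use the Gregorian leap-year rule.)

92

Multiples of 4 in [1720,2092]: 94.
Of those, multiples of 100: 3 (not leap unless ÷400).
Multiples of 400: 1.
Leap years = 94 − 3 + 1 = 92.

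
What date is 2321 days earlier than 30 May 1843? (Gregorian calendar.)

January 20, 1837

−365 (one year) → May 30, 1842 (1956 left).
−365 (one year) → May 30, 1841 (1591 left).
−365 (one year) → May 30, 1840 (1226 left).
−366 (one year; includes Feb 29, 1840) → May 30, 1839 (860 left).
−365 (one year) → May 30, 1838 (495 left).
−365 (one year) → May 30, 1837 (130 left).
−30 → Apr 30, 1837 (end of Apr, 30 days; 100 left).
−30 → Mar 31, 1837 (end of Mar, 31 days; 70 left).
−31 → Feb 28, 1837 (end of Feb, 28 days; 39 left).
−28 → Jan 31, 1837 (end of Jan, 31 days; 11 left).
−11 → Jan 20, 1837.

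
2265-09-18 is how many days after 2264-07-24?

421

Jul 24, 2264 → Jul 24, 2265: 365 days.
Jul 24, 2265 → Aug 24, 2265: 31 days (July has 31).
Aug 24, 2265 → Sep 18, 2265: 25 days.
Total: 421 days.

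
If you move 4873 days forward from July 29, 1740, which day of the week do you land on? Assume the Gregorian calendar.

First find the weekday of Jul 29, 1740. Doomsday rule: the anchor day for the 1700s is Sunday. For year 40: 40÷12 = 3 r 4, and 4÷4 = 1, so 3+4+1 = 8.
Sunday + 8 ≡ Monday — that's 1740's doomsday.
In July the doomsday date is Jul 11.
Jul 29 is 18 days after Jul 11; 18 mod 7 = 4, so Monday + 4 = Friday.
4873 mod 7 = 1, so 4873 days after a Friday is Friday + 1 = Saturday.

Saturday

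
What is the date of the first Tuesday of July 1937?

July 6, 1937

July 1, 1937 is a Thursday.
The first Tuesday is therefore July 6 (5 days later).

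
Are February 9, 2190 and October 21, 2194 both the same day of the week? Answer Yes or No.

Yes

From Feb 9, 2190 to Oct 21, 2194 is 1715 days.
1715 mod 7 = 0, so they are the same weekday.
(Feb 9, 2190 is a Tuesday; Oct 21, 2194 is a Tuesday.)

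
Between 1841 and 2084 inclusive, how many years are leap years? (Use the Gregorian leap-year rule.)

60

Multiples of 4 in [1841,2084]: 61.
Of those, multiples of 100: 2 (not leap unless ÷400).
Multiples of 400: 1.
Leap years = 61 − 2 + 1 = 60.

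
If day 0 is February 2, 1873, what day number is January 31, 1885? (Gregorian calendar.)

4381

Feb 2, 1873 → Feb 2, 1874: 365 days.
Feb 2, 1874 → Feb 2, 1875: 365 days.
Feb 2, 1875 → Feb 2, 1876: 365 days.
Feb 2, 1876 → Feb 2, 1877: 366 days (Feb 29, 1876 is in that span).
Feb 2, 1877 → Feb 2, 1878: 365 days.
Feb 2, 1878 → Feb 2, 1879: 365 days.
Feb 2, 1879 → Feb 2, 1880: 365 days.
Feb 2, 1880 → Feb 2, 1881: 366 days (Feb 29, 1880 is in that span).
Feb 2, 1881 → Feb 2, 1882: 365 days.
Feb 2, 1882 → Feb 2, 1883: 365 days.
Feb 2, 1883 → Feb 2, 1884: 365 days.
Feb 2, 1884 → Mar 2, 1884: 29 days (February has 29).
Mar 2, 1884 → Apr 2, 1884: 31 days (March has 31).
Apr 2, 1884 → May 2, 1884: 30 days (April has 30).
May 2, 1884 → Jun 2, 1884: 31 days (May has 31).
Jun 2, 1884 → Jul 2, 1884: 30 days (June has 30).
Jul 2, 1884 → Aug 2, 1884: 31 days (July has 31).
Aug 2, 1884 → Sep 2, 1884: 31 days (August has 31).
Sep 2, 1884 → Oct 2, 1884: 30 days (September has 30).
Oct 2, 1884 → Nov 2, 1884: 31 days (October has 31).
Nov 2, 1884 → Dec 2, 1884: 30 days (November has 30).
Dec 2, 1884 → Jan 2, 1885: 31 days (December has 31).
Jan 2, 1885 → Jan 31, 1885: 29 days.
Total: 4381 days.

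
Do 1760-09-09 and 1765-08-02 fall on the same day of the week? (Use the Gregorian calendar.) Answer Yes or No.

From Sep 9, 1760 to Aug 2, 1765 is 1788 days.
1788 mod 7 = 3, so they are different weekdays.
(Sep 9, 1760 is a Tuesday; Aug 2, 1765 is a Friday.)

No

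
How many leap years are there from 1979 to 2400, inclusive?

103

Multiples of 4 in [1979,2400]: 106.
Of those, multiples of 100: 5 (not leap unless ÷400).
Multiples of 400: 2.
Leap years = 106 − 5 + 2 = 103.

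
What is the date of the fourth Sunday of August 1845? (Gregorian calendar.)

August 24, 1845

August 1, 1845 is a Friday.
The first Sunday is therefore August 3 (2 days later).
The fourth Sunday is 3 + 3×7 = August 24.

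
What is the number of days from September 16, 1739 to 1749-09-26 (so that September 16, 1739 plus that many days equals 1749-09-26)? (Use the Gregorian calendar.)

Sep 16, 1739 → Sep 16, 1740: 366 days (Feb 29, 1740 is in that span).
Sep 16, 1740 → Sep 16, 1741: 365 days.
Sep 16, 1741 → Sep 16, 1742: 365 days.
Sep 16, 1742 → Sep 16, 1743: 365 days.
Sep 16, 1743 → Sep 16, 1744: 366 days (Feb 29, 1744 is in that span).
Sep 16, 1744 → Sep 16, 1745: 365 days.
Sep 16, 1745 → Sep 16, 1746: 365 days.
Sep 16, 1746 → Sep 16, 1747: 365 days.
Sep 16, 1747 → Sep 16, 1748: 366 days (Feb 29, 1748 is in that span).
Sep 16, 1748 → Oct 16, 1748: 30 days (September has 30).
Oct 16, 1748 → Nov 16, 1748: 31 days (October has 31).
Nov 16, 1748 → Dec 16, 1748: 30 days (November has 30).
Dec 16, 1748 → Jan 16, 1749: 31 days (December has 31).
Jan 16, 1749 → Feb 16, 1749: 31 days (January has 31).
Feb 16, 1749 → Mar 16, 1749: 28 days (February has 28).
Mar 16, 1749 → Apr 16, 1749: 31 days (March has 31).
Apr 16, 1749 → May 16, 1749: 30 days (April has 30).
May 16, 1749 → Jun 16, 1749: 31 days (May has 31).
Jun 16, 1749 → Jul 16, 1749: 30 days (June has 30).
Jul 16, 1749 → Aug 16, 1749: 31 days (July has 31).
Aug 16, 1749 → Sep 16, 1749: 31 days (August has 31).
Sep 16, 1749 → Sep 26, 1749: 10 days.
Total: 3663 days.

3663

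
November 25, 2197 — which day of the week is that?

Doomsday rule: the anchor day for the 2100s is Sunday. For year 97: 97÷12 = 8 r 1, and 1÷4 = 0, so 8+1+0 = 9.
Sunday + 9 ≡ Tuesday — that's 2197's doomsday.
In November the doomsday date is Nov 7.
Nov 25 is 18 days after Nov 7; 18 mod 7 = 4, so Tuesday + 4 = Saturday.

Saturday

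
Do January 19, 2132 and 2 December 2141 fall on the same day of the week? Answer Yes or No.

From Jan 19, 2132 to Dec 2, 2141 is 3605 days.
3605 mod 7 = 0, so they are the same weekday.
(Jan 19, 2132 is a Saturday; Dec 2, 2141 is a Saturday.)

Yes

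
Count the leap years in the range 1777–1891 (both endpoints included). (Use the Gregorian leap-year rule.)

27

Multiples of 4 in [1777,1891]: 28.
Of those, multiples of 100: 1 (not leap unless ÷400).
Multiples of 400: 0.
Leap years = 28 − 1 + 0 = 27.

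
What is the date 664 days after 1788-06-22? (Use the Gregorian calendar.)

April 17, 1790

+365 (one year) → Jun 22, 1789 (299 left).
Jun has 30 days: +9 → Jul 1, 1789 (290 left).
Jul has 31 days: +31 → Aug 1, 1789 (259 left).
Aug has 31 days: +31 → Sep 1, 1789 (228 left).
Sep has 30 days: +30 → Oct 1, 1789 (198 left).
Oct has 31 days: +31 → Nov 1, 1789 (167 left).
Nov has 30 days: +30 → Dec 1, 1789 (137 left).
Dec has 31 days: +31 → Jan 1, 1790 (106 left).
Jan has 31 days: +31 → Feb 1, 1790 (75 left).
Feb has 28 days: +28 → Mar 1, 1790 (47 left).
Mar has 31 days: +31 → Apr 1, 1790 (16 left).
+16 → Apr 17, 1790.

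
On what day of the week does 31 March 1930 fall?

Monday

Doomsday rule: the anchor day for the 1900s is Wednesday. For year 30: 30÷12 = 2 r 6, and 6÷4 = 1, so 2+6+1 = 9.
Wednesday + 9 ≡ Friday — that's 1930's doomsday.
In March the doomsday date is Mar 14.
Mar 31 is 17 days after Mar 14; 17 mod 7 = 3, so Friday + 3 = Monday.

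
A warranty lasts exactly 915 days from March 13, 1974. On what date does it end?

+365 (one year) → Mar 13, 1975 (550 left).
+366 (one year; includes Feb 29, 1976) → Mar 13, 1976 (184 left).
Mar has 31 days: +19 → Apr 1, 1976 (165 left).
Apr has 30 days: +30 → May 1, 1976 (135 left).
May has 31 days: +31 → Jun 1, 1976 (104 left).
Jun has 30 days: +30 → Jul 1, 1976 (74 left).
Jul has 31 days: +31 → Aug 1, 1976 (43 left).
Aug has 31 days: +31 → Sep 1, 1976 (12 left).
+12 → Sep 13, 1976.

September 13, 1976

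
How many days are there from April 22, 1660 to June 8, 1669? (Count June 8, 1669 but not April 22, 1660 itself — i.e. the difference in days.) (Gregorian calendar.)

Apr 22, 1660 → Apr 22, 1661: 365 days.
Apr 22, 1661 → Apr 22, 1662: 365 days.
Apr 22, 1662 → Apr 22, 1663: 365 days.
Apr 22, 1663 → Apr 22, 1664: 366 days (Feb 29, 1664 is in that span).
Apr 22, 1664 → Apr 22, 1665: 365 days.
Apr 22, 1665 → Apr 22, 1666: 365 days.
Apr 22, 1666 → Apr 22, 1667: 365 days.
Apr 22, 1667 → Apr 22, 1668: 366 days (Feb 29, 1668 is in that span).
Apr 22, 1668 → Apr 22, 1669: 365 days.
Apr 22, 1669 → May 22, 1669: 30 days (April has 30).
May 22, 1669 → Jun 8, 1669: 17 days.
Total: 3334 days.

3334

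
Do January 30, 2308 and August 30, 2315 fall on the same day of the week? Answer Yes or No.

From Jan 30, 2308 to Aug 30, 2315 is 2769 days.
2769 mod 7 = 4, so they are different weekdays.
(Jan 30, 2308 is a Thursday; Aug 30, 2315 is a Monday.)

No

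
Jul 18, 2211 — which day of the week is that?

Thursday

January 1, 2211 is a Tuesday.
Jan 1, 2211 → Feb 1, 2211: 31 days (January has 31).
Feb 1, 2211 → Mar 1, 2211: 28 days (February has 28).
Mar 1, 2211 → Apr 1, 2211: 31 days (March has 31).
Apr 1, 2211 → May 1, 2211: 30 days (April has 30).
May 1, 2211 → Jun 1, 2211: 31 days (May has 31).
Jun 1, 2211 → Jul 1, 2211: 30 days (June has 30).
Jul 1, 2211 → Jul 18, 2211: 17 days.
Total: 198 days.
198 mod 7 = 2, so Tuesday + 2 = Thursday.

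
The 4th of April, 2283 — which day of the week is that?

Doomsday rule: the anchor day for the 2200s is Friday. For year 83: 83÷12 = 6 r 11, and 11÷4 = 2, so 6+11+2 = 19.
Friday + 19 ≡ Wednesday — that's 2283's doomsday.
In April the doomsday date is Apr 4.
Apr 4 is the doomsday itself: Wednesday.

Wednesday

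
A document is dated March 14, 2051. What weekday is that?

Tuesday

January 1, 2051 is a Sunday.
Jan 1, 2051 → Feb 1, 2051: 31 days (January has 31).
Feb 1, 2051 → Mar 1, 2051: 28 days (February has 28).
Mar 1, 2051 → Mar 14, 2051: 13 days.
Total: 72 days.
72 mod 7 = 2, so Sunday + 2 = Tuesday.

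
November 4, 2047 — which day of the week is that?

Monday

Doomsday rule: the anchor day for the 2000s is Tuesday. For year 47: 47÷12 = 3 r 11, and 11÷4 = 2, so 3+11+2 = 16.
Tuesday + 16 ≡ Thursday — that's 2047's doomsday.
In November the doomsday date is Nov 7.
Nov 4 is 3 days before Nov 7; 3 mod 7 = 3, so Thursday − 3 = Monday.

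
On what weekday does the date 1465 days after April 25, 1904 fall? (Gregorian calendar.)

Wednesday

Apr 25, 1904 is a Monday.
1465 mod 7 = 2, so 1465 days after a Monday is Monday + 2 = Wednesday.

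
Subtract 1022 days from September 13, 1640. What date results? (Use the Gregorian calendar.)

−366 (one year; includes Feb 29, 1640) → Sep 13, 1639 (656 left).
−365 (one year) → Sep 13, 1638 (291 left).
−13 → Aug 31, 1638 (end of Aug, 31 days; 278 left).
−31 → Jul 31, 1638 (end of Jul, 31 days; 247 left).
−31 → Jun 30, 1638 (end of Jun, 30 days; 216 left).
−30 → May 31, 1638 (end of May, 31 days; 186 left).
−31 → Apr 30, 1638 (end of Apr, 30 days; 155 left).
−30 → Mar 31, 1638 (end of Mar, 31 days; 125 left).
−31 → Feb 28, 1638 (end of Feb, 28 days; 94 left).
−28 → Jan 31, 1638 (end of Jan, 31 days; 66 left).
−31 → Dec 31, 1637 (end of Dec, 31 days; 35 left).
−31 → Nov 30, 1637 (end of Nov, 30 days; 4 left).
−4 → Nov 26, 1637.

November 26, 1637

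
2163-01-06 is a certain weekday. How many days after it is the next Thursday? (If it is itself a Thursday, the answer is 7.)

7

Jan 6, 2163 is a Thursday.
From Thursday to the next Thursday is 7 days.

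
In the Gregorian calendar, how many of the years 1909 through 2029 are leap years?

Multiples of 4 in [1909,2029]: 30.
Of those, multiples of 100: 1 (not leap unless ÷400).
Multiples of 400: 1.
Leap years = 30 − 1 + 1 = 30.

30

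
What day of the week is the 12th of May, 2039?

Thursday

January 1, 2039 is a Saturday.
Jan 1, 2039 → Feb 1, 2039: 31 days (January has 31).
Feb 1, 2039 → Mar 1, 2039: 28 days (February has 28).
Mar 1, 2039 → Apr 1, 2039: 31 days (March has 31).
Apr 1, 2039 → May 1, 2039: 30 days (April has 30).
May 1, 2039 → May 12, 2039: 11 days.
Total: 131 days.
131 mod 7 = 5, so Saturday + 5 = Thursday.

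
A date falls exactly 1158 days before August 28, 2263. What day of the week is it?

Tuesday

First find the weekday of Aug 28, 2263. Doomsday rule: the anchor day for the 2200s is Friday. For year 63: 63÷12 = 5 r 3, and 3÷4 = 0, so 5+3+0 = 8.
Friday + 8 ≡ Saturday — that's 2263's doomsday.
In August the doomsday date is Aug 8.
Aug 28 is 20 days after Aug 8; 20 mod 7 = 6, so Saturday + 6 = Friday.
1158 mod 7 = 3, so 1158 days before a Friday is Friday − 3 = Tuesday.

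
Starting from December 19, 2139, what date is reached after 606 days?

August 16, 2141

+366 (one year; includes Feb 29, 2140) → Dec 19, 2140 (240 left).
Dec has 31 days: +13 → Jan 1, 2141 (227 left).
Jan has 31 days: +31 → Feb 1, 2141 (196 left).
Feb has 28 days: +28 → Mar 1, 2141 (168 left).
Mar has 31 days: +31 → Apr 1, 2141 (137 left).
Apr has 30 days: +30 → May 1, 2141 (107 left).
May has 31 days: +31 → Jun 1, 2141 (76 left).
Jun has 30 days: +30 → Jul 1, 2141 (46 left).
Jul has 31 days: +31 → Aug 1, 2141 (15 left).
+15 → Aug 16, 2141.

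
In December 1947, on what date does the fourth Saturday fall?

December 27, 1947

December 1, 1947 is a Monday.
The first Saturday is therefore December 6 (5 days later).
The fourth Saturday is 6 + 3×7 = December 27.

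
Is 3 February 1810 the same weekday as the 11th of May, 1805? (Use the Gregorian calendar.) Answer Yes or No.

From May 11, 1805 to Feb 3, 1810 is 1729 days.
1729 mod 7 = 0, so they are the same weekday.
(May 11, 1805 is a Saturday; Feb 3, 1810 is a Saturday.)

Yes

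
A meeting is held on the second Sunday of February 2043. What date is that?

February 1, 2043 is a Sunday.
The first Sunday is therefore February 1 (same day).
The second Sunday is 1 + 1×7 = February 8.

February 8, 2043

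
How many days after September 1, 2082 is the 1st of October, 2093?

Sep 1, 2082 → Sep 1, 2083: 365 days.
Sep 1, 2083 → Sep 1, 2084: 366 days (Feb 29, 2084 is in that span).
Sep 1, 2084 → Sep 1, 2085: 365 days.
Sep 1, 2085 → Sep 1, 2086: 365 days.
Sep 1, 2086 → Sep 1, 2087: 365 days.
Sep 1, 2087 → Sep 1, 2088: 366 days (Feb 29, 2088 is in that span).
Sep 1, 2088 → Sep 1, 2089: 365 days.
Sep 1, 2089 → Sep 1, 2090: 365 days.
Sep 1, 2090 → Sep 1, 2091: 365 days.
Sep 1, 2091 → Sep 1, 2092: 366 days (Feb 29, 2092 is in that span).
Sep 1, 2092 → Oct 1, 2092: 30 days (September has 30).
Oct 1, 2092 → Nov 1, 2092: 31 days (October has 31).
Nov 1, 2092 → Dec 1, 2092: 30 days (November has 30).
Dec 1, 2092 → Jan 1, 2093: 31 days (December has 31).
Jan 1, 2093 → Feb 1, 2093: 31 days (January has 31).
Feb 1, 2093 → Mar 1, 2093: 28 days (February has 28).
Mar 1, 2093 → Apr 1, 2093: 31 days (March has 31).
Apr 1, 2093 → May 1, 2093: 30 days (April has 30).
May 1, 2093 → Jun 1, 2093: 31 days (May has 31).
Jun 1, 2093 → Jul 1, 2093: 30 days (June has 30).
Jul 1, 2093 → Aug 1, 2093: 31 days (July has 31).
Aug 1, 2093 → Sep 1, 2093: 31 days (August has 31).
Sep 1, 2093 → Oct 1, 2093: 30 days.
Total: 4048 days.

4048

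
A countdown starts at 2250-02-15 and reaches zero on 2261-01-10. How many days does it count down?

3982

Feb 15, 2250 → Feb 15, 2251: 365 days.
Feb 15, 2251 → Feb 15, 2252: 365 days.
Feb 15, 2252 → Feb 15, 2253: 366 days (Feb 29, 2252 is in that span).
Feb 15, 2253 → Feb 15, 2254: 365 days.
Feb 15, 2254 → Feb 15, 2255: 365 days.
Feb 15, 2255 → Feb 15, 2256: 365 days.
Feb 15, 2256 → Feb 15, 2257: 366 days (Feb 29, 2256 is in that span).
Feb 15, 2257 → Feb 15, 2258: 365 days.
Feb 15, 2258 → Feb 15, 2259: 365 days.
Feb 15, 2259 → Feb 15, 2260: 365 days.
Feb 15, 2260 → Mar 15, 2260: 29 days (February has 29).
Mar 15, 2260 → Apr 15, 2260: 31 days (March has 31).
Apr 15, 2260 → May 15, 2260: 30 days (April has 30).
May 15, 2260 → Jun 15, 2260: 31 days (May has 31).
Jun 15, 2260 → Jul 15, 2260: 30 days (June has 30).
Jul 15, 2260 → Aug 15, 2260: 31 days (July has 31).
Aug 15, 2260 → Sep 15, 2260: 31 days (August has 31).
Sep 15, 2260 → Oct 15, 2260: 30 days (September has 30).
Oct 15, 2260 → Nov 15, 2260: 31 days (October has 31).
Nov 15, 2260 → Dec 15, 2260: 30 days (November has 30).
Dec 15, 2260 → Jan 10, 2261: 26 days.
Total: 3982 days.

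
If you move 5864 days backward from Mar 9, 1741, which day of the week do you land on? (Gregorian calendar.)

Saturday

First find the weekday of Mar 9, 1741. Doomsday rule: the anchor day for the 1700s is Sunday. For year 41: 41÷12 = 3 r 5, and 5÷4 = 1, so 3+5+1 = 9.
Sunday + 9 ≡ Tuesday — that's 1741's doomsday.
In March the doomsday date is Mar 14.
Mar 9 is 5 days before Mar 14; 5 mod 7 = 5, so Tuesday − 5 = Thursday.
5864 mod 7 = 5, so 5864 days before a Thursday is Thursday − 5 = Saturday.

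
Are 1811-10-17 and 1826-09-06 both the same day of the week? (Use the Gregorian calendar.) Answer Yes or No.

From Oct 17, 1811 to Sep 6, 1826 is 5438 days.
5438 mod 7 = 6, so they are different weekdays.
(Oct 17, 1811 is a Thursday; Sep 6, 1826 is a Wednesday.)

No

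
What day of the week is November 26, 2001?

Monday

Doomsday rule: the anchor day for the 2000s is Tuesday. For year 01: 1÷12 = 0 r 1, and 1÷4 = 0, so 0+1+0 = 1.
Tuesday + 1 ≡ Wednesday — that's 2001's doomsday.
In November the doomsday date is Nov 7.
Nov 26 is 19 days after Nov 7; 19 mod 7 = 5, so Wednesday + 5 = Monday.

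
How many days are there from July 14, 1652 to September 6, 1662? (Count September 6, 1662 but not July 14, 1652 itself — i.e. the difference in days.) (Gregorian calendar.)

Jul 14, 1652 → Jul 14, 1653: 365 days.
Jul 14, 1653 → Jul 14, 1654: 365 days.
Jul 14, 1654 → Jul 14, 1655: 365 days.
Jul 14, 1655 → Jul 14, 1656: 366 days (Feb 29, 1656 is in that span).
Jul 14, 1656 → Jul 14, 1657: 365 days.
Jul 14, 1657 → Jul 14, 1658: 365 days.
Jul 14, 1658 → Jul 14, 1659: 365 days.
Jul 14, 1659 → Jul 14, 1660: 366 days (Feb 29, 1660 is in that span).
Jul 14, 1660 → Jul 14, 1661: 365 days.
Jul 14, 1661 → Jul 14, 1662: 365 days.
Jul 14, 1662 → Aug 14, 1662: 31 days (July has 31).
Aug 14, 1662 → Sep 6, 1662: 23 days.
Total: 3706 days.

3706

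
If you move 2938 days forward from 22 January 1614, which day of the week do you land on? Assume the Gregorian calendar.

First find the weekday of Jan 22, 1614. Doomsday rule: the anchor day for the 1600s is Tuesday. For year 14: 14÷12 = 1 r 2, and 2÷4 = 0, so 1+2+0 = 3.
Tuesday + 3 ≡ Friday — that's 1614's doomsday.
In January the doomsday date is Jan 3 (1614 is not a leap year).
Jan 22 is 19 days after Jan 3; 19 mod 7 = 5, so Friday + 5 = Wednesday.
2938 mod 7 = 5, so 2938 days after a Wednesday is Wednesday + 5 = Monday.

Monday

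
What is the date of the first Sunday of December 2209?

December 1, 2209 is a Friday.
The first Sunday is therefore December 3 (2 days later).

December 3, 2209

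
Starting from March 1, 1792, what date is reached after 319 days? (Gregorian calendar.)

January 14, 1793

Mar has 31 days: +31 → Apr 1, 1792 (288 left).
Apr has 30 days: +30 → May 1, 1792 (258 left).
May has 31 days: +31 → Jun 1, 1792 (227 left).
Jun has 30 days: +30 → Jul 1, 1792 (197 left).
Jul has 31 days: +31 → Aug 1, 1792 (166 left).
Aug has 31 days: +31 → Sep 1, 1792 (135 left).
Sep has 30 days: +30 → Oct 1, 1792 (105 left).
Oct has 31 days: +31 → Nov 1, 1792 (74 left).
Nov has 30 days: +30 → Dec 1, 1792 (44 left).
Dec has 31 days: +31 → Jan 1, 1793 (13 left).
+13 → Jan 14, 1793.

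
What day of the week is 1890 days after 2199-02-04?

First find the weekday of Feb 4, 2199. Doomsday rule: the anchor day for the 2100s is Sunday. For year 99: 99÷12 = 8 r 3, and 3÷4 = 0, so 8+3+0 = 11.
Sunday + 11 ≡ Thursday — that's 2199's doomsday.
In February the doomsday date is Feb 28 (2199 is not a leap year).
Feb 4 is 24 days before Feb 28; 24 mod 7 = 3, so Thursday − 3 = Monday.
1890 mod 7 = 0, so 1890 days after a Monday is Monday + 0 = Monday.

Monday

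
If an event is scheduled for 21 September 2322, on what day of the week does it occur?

Thursday

Doomsday rule: the anchor day for the 2300s is Wednesday. For year 22: 22÷12 = 1 r 10, and 10÷4 = 2, so 1+10+2 = 13.
Wednesday + 13 ≡ Tuesday — that's 2322's doomsday.
In September the doomsday date is Sep 5.
Sep 21 is 16 days after Sep 5; 16 mod 7 = 2, so Tuesday + 2 = Thursday.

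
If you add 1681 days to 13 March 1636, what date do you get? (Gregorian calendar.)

+365 (one year) → Mar 13, 1637 (1316 left).
+365 (one year) → Mar 13, 1638 (951 left).
+365 (one year) → Mar 13, 1639 (586 left).
+366 (one year; includes Feb 29, 1640) → Mar 13, 1640 (220 left).
Mar has 31 days: +19 → Apr 1, 1640 (201 left).
Apr has 30 days: +30 → May 1, 1640 (171 left).
May has 31 days: +31 → Jun 1, 1640 (140 left).
Jun has 30 days: +30 → Jul 1, 1640 (110 left).
Jul has 31 days: +31 → Aug 1, 1640 (79 left).
Aug has 31 days: +31 → Sep 1, 1640 (48 left).
Sep has 30 days: +30 → Oct 1, 1640 (18 left).
+18 → Oct 19, 1640.

October 19, 1640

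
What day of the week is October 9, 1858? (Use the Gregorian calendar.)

Doomsday rule: the anchor day for the 1800s is Friday. For year 58: 58÷12 = 4 r 10, and 10÷4 = 2, so 4+10+2 = 16.
Friday + 16 ≡ Sunday — that's 1858's doomsday.
In October the doomsday date is Oct 10.
Oct 9 is 1 day before Oct 10; 1 mod 7 = 1, so Sunday − 1 = Saturday.

Saturday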